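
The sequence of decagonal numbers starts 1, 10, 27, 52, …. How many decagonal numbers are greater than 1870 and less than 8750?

The n-th decagonal number is n(4n−3).
Smallest index with value > 1870: n = 23 (giving 2047).
Largest index with value < 8750: n = 47 (giving 8695).
Indices 23 through 47: 25 terms.

25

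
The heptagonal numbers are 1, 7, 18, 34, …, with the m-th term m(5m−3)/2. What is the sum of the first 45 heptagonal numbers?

76935

Σ i(5i−3)/2 = (5Σi² − 3Σi) / 2 over i = 1..45.
Σi = 1035 and Σi² = 31395.
(5·31395 − 3·1035) / 2 = 153870/2 = 76935.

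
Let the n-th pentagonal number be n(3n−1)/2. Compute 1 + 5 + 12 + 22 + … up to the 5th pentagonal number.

Σ i(3i−1)/2 = (3Σi² − Σi) / 2 over i = 1..5.
Σi = 15 and Σi² = 55.
(3·55 − 1·15) / 2 = 150/2 = 75.

75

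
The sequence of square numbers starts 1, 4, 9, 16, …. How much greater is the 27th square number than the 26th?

53

n² − (n−1)² = 2n − 1, so 27² − 26² = 2·27 − 1 = 53.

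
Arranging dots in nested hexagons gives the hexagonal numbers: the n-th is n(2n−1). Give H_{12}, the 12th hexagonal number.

276

12·(2·12 − 1) = 12·23 = 276.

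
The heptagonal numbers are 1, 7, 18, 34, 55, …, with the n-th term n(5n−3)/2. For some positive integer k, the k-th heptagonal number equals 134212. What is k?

Set n(5n−3)/2 = 134212, giving 5n² − 3n − 268424 = 0.
The discriminant is 9 + 40·134212 = 5368489, and √5368489 = 2317.
So n = (3 + 2317) / 10 = 2320/10 = 232.

232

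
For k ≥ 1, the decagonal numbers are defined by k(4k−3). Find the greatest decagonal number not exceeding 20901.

Solve n(4n−3) ≤ 20901 for integer n.
n = 72 gives 20520 ≤ 20901, while n = 73 gives 21097 > 20901; so the answer is 20520.

20520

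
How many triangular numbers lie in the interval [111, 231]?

7

The n-th triangular number is n(n+1)/2.
Smallest index with value ≥ 111: n = 15 (giving 120).
Largest index with value ≤ 231: n = 21 (giving 231).
Indices 15 through 21: 7 terms.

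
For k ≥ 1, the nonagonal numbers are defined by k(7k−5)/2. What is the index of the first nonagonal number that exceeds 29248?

Solve n(7n−5)/2 > 29248 for integer n.
The largest n with value ≤ 29248 is 91 (since 28756 ≤ 29248 < 29394), so the first above is n = 92, value 29394.

92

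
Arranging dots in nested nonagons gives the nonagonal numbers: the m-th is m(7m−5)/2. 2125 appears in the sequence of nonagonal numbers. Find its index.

Set n(7n−5)/2 = 2125, giving 7n² − 5n − 4250 = 0.
So n = (5 + 345) / 14 = 350/14 = 25.
Check: 25·(7·25 − 5)/2 = 2125. ✓

25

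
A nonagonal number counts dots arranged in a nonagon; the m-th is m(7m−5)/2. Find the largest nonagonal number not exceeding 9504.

9334

Solve n(7n−5)/2 ≤ 9504 for integer n.
n = 52 gives 9334 ≤ 9504, while n = 53 gives 9699 > 9504; so the answer is 9334.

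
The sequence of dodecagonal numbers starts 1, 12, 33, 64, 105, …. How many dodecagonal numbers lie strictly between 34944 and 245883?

138

The n-th dodecagonal number is n(5n−4).
Smallest index with value > 34944: n = 85 (giving 35785).
Largest index with value < 245883: n = 222 (giving 245532).
Indices 85 through 222: 138 terms.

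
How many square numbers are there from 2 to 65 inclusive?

The n-th square number is n².
Smallest index with value ≥ 2: n = 2 (giving 4).
Largest index with value ≤ 65: n = 8 (giving 64).
Indices 2 through 8: 7 terms.

7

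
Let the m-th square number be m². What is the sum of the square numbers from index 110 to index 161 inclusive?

966446

Σ_{i=110}^{161} i² = 1404081 − 437635 = 966446.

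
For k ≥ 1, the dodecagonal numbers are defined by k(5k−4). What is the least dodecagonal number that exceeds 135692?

Solve n(5n−4) > 135692 for integer n.
The largest n with value ≤ 135692 is 165 (since 135465 ≤ 135692 < 137116), so the first above is n = 166, value 137116.

137116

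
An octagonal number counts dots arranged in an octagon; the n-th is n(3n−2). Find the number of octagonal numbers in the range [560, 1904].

The n-th octagonal number is n(3n−2).
Smallest index with value ≥ 560: n = 14 (giving 560).
Largest index with value ≤ 1904: n = 25 (giving 1825).
Indices 14 through 25: 12 terms.

12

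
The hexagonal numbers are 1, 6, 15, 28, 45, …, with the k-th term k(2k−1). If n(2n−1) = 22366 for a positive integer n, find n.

Set n(2n−1) = 22366, giving 2n² − n − 22366 = 0.
So n = (1 + 423) / 4 = 424/4 = 106.

106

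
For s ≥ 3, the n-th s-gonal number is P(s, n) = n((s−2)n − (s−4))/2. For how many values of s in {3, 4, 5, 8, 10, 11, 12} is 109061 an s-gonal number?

1

s = 3: P(3, 466) = 108811 and P(3, 467) = 109278; 109061 is not s-gonal.
s = 4: P(4, 330) = 108900 and P(4, 331) = 109561; 109061 is not s-gonal.
s = 5: P(5, 269) = 108407 and P(5, 270) = 109215; 109061 is not s-gonal.
s = 8: P(8, 191) = 109061. ✓
s = 10: P(10, 165) = 108405 and P(10, 166) = 109726; 109061 is not s-gonal.
s = 11: P(11, 156) = 108966 and P(11, 157) = 110371; 109061 is not s-gonal.
s = 12: P(12, 148) = 108928 and P(12, 149) = 110409; 109061 is not s-gonal.
Hits: s ∈ {8} → 1.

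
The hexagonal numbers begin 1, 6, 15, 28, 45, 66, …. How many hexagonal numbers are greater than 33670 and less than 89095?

81

The n-th hexagonal number is n(2n−1).
Smallest index with value > 33670: n = 131 (giving 34191).
Largest index with value < 89095: n = 211 (giving 88831).
Indices 131 through 211: 81 terms.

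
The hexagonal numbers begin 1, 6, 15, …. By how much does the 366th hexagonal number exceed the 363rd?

4371

366·(2·366 − 1) = 267546 and 363·(2·363 − 1) = 263175.
Difference: 267546 − 263175 = 4371.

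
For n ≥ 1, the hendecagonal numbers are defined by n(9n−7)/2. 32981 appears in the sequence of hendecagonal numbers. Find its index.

86

Set n(9n−7)/2 = 32981, giving 9n² − 7n − 65962 = 0.
The discriminant is 49 + 72·32981 = 2374681, and √2374681 = 1541.
So n = (7 + 1541) / 18 = 1548/18 = 86.
Check: 86·(9·86 − 7)/2 = 32981. ✓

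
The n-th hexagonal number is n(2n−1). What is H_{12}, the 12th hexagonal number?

The 12th hexagonal number is n(2n−1) with n = 12.
12·(2·12 − 1) = 12·23 = 276.

276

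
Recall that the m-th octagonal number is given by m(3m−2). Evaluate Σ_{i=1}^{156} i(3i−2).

3808506

Σ i(3i−2) = 3Σi² − 2Σi over i = 1..156.
Σi = 12246 and Σi² = 1277666.
3·1277666 − 2·12246 = 3808506.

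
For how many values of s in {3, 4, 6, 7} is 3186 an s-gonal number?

1

s = 3: P(3, 79) = 3160 and P(3, 80) = 3240; 3186 is not s-gonal.
s = 4: P(4, 56) = 3136 and P(4, 57) = 3249; 3186 is not s-gonal.
s = 6: P(6, 40) = 3160 and P(6, 41) = 3321; 3186 is not s-gonal.
s = 7: P(7, 36) = 3186. ✓
Hits: s ∈ {7} → 1.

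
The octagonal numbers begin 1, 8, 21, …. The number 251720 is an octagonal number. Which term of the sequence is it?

Set n(3n−2) = 251720, giving 3n² − 2n − 251720 = 0.
So n = (2 + 1738) / 6 = 1740/6 = 290.
Check: 290·(3·290 − 2) = 251720. ✓

290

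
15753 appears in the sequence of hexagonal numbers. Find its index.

Set n(2n−1) = 15753, giving 2n² − n − 15753 = 0.
So n = (1 + 355) / 4 = 356/4 = 89.

89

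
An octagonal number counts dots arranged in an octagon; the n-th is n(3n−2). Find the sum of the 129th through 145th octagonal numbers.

Σ i(3i−2) = 3Σi² − 2Σi over i = 129..145.
Σi = 10585 − 8256 = 2329 and Σi² = 1026745 − 707264 = 319481.
3·319481 − 2·2329 = 953785.

953785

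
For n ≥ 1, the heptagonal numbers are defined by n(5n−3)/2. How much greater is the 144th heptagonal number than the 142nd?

144·(5·144 − 3)/2 = 51624 and 142·(5·142 − 3)/2 = 50197.
Difference: 51624 − 50197 = 1427.

1427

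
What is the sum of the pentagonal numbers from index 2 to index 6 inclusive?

Σ i(3i−1)/2 = (3Σi² − Σi) / 2 over i = 2..6.
Σi = 21 − 1 = 20 and Σi² = 91 − 1 = 90.
(3·90 − 1·20) / 2 = 250/2 = 125.

125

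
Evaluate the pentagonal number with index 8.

92

The 8th pentagonal number is n(3n−1)/2 with n = 8.
8·(3·8 − 1)/2 = 8·23/2 = 92.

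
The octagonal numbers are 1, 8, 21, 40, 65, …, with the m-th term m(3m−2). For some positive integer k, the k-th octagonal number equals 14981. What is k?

Set n(3n−2) = 14981, giving 3n² − 2n − 14981 = 0.
The discriminant is 4 + 12·14981 = 179776, and √179776 = 424.
So n = (2 + 424) / 6 = 426/6 = 71.
Check: 71·(3·71 − 2) = 14981. ✓

71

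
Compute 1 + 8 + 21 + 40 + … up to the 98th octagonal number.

Σ i(3i−2) = 3Σi² − 2Σi over i = 1..98.
Σi = 4851 and Σi² = 318549.
3·318549 − 2·4851 = 945945.

945945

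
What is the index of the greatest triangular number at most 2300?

67

Solve n(n+1)/2 ≤ 2300 for integer n.
n = 67 gives 2278 ≤ 2300, while n = 68 gives 2346 > 2300; so the answer is index 67.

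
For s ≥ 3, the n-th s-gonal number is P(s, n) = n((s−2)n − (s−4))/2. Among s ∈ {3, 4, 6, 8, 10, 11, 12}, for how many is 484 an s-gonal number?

s = 3: P(3, 30) = 465 and P(3, 31) = 496; 484 is not s-gonal.
s = 4: P(4, 22) = 484. ✓
s = 6: P(6, 15) = 435 and P(6, 16) = 496; 484 is not s-gonal.
s = 8: P(8, 13) = 481 and P(8, 14) = 560; 484 is not s-gonal.
s = 10: P(10, 11) = 451 and P(10, 12) = 540; 484 is not s-gonal.
s = 11: P(11, 10) = 415 and P(11, 11) = 506; 484 is not s-gonal.
s = 12: P(12, 10) = 460 and P(12, 11) = 561; 484 is not s-gonal.
Hits: s ∈ {4} → 1.

1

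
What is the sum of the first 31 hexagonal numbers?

Σ i(2i−1) = 2Σi² − Σi over i = 1..31.
Σi = 496 and Σi² = 10416.
2·10416 − 1·496 = 20336.

20336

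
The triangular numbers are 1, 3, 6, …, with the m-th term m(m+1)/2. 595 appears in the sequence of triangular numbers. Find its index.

Set n(n+1)/2 = 595, giving n² + n − 1190 = 0.
The discriminant is 1 + 8·595 = 4761, and √4761 = 69.
So n = (-1 + 69) / 2 = 68/2 = 34.

34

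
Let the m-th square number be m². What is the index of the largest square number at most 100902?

Solve n² ≤ 100902 for integer n.
n = 317 gives 100489 ≤ 100902, while n = 318 gives 101124 > 100902; so the answer is index 317.

317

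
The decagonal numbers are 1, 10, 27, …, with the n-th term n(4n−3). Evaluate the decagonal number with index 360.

517320

360·(4·360 − 3) = 360·1437 = 517320.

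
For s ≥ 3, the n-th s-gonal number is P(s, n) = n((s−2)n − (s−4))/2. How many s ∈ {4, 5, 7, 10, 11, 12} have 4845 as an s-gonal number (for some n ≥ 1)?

1

s = 4: P(4, 69) = 4761 and P(4, 70) = 4900; 4845 is not s-gonal.
s = 5: P(5, 57) = 4845. ✓
s = 7: P(7, 44) = 4774 and P(7, 45) = 4995; 4845 is not s-gonal.
s = 10: P(10, 35) = 4795 and P(10, 36) = 5076; 4845 is not s-gonal.
s = 11: P(11, 33) = 4785 and P(11, 34) = 5083; 4845 is not s-gonal.
s = 12: P(12, 31) = 4681 and P(12, 32) = 4992; 4845 is not s-gonal.
Hits: s ∈ {5} → 1.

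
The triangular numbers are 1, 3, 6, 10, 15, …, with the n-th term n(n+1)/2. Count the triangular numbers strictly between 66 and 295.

The n-th triangular number is n(n+1)/2.
Smallest index with value > 66: n = 12 (giving 78).
Largest index with value < 295: n = 23 (giving 276).
Indices 12 through 23: 12 terms.

12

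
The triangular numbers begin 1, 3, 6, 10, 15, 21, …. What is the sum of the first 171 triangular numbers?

848046

Σ i(i+1)/2 = (Σi² + Σi) / 2 over i = 1..171.
Σi = 14706 and Σi² = 1681386.
(1·1681386 + 1·14706) / 2 = 1696092/2 = 848046.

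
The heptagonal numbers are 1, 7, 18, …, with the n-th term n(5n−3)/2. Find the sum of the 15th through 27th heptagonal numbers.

14378

Σ i(5i−3)/2 = (5Σi² − 3Σi) / 2 over i = 15..27.
Σi = 378 − 105 = 273 and Σi² = 6930 − 1015 = 5915.
(5·5915 − 3·273) / 2 = 28756/2 = 14378.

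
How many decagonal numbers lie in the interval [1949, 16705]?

The n-th decagonal number is n(4n−3).
Smallest index with value ≥ 1949: n = 23 (giving 2047).
Largest index with value ≤ 16705: n = 65 (giving 16705).
Indices 23 through 65: 43 terms.

43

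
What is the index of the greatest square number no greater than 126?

Solve n² ≤ 126 for integer n.
n = 11 gives 121 ≤ 126, while n = 12 gives 144 > 126; so the answer is index 11.

11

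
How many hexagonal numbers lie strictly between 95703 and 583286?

The n-th hexagonal number is n(2n−1).
Smallest index with value > 95703: n = 220 (giving 96580).
Largest index with value < 583286: n = 540 (giving 582660).
Indices 220 through 540: 321 terms.

321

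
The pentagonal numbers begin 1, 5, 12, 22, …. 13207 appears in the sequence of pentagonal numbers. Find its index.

Set n(3n−1)/2 = 13207, giving 3n² − n − 26414 = 0.
The discriminant is 1 + 24·13207 = 316969, and √316969 = 563.
So n = (1 + 563) / 6 = 564/6 = 94.
Check: 94·(3·94 − 1)/2 = 13207. ✓

94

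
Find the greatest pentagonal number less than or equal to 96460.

Solve n(3n−1)/2 ≤ 96460 for integer n.
n = 253 gives 95887 ≤ 96460, while n = 254 gives 96647 > 96460; so the answer is 95887.

95887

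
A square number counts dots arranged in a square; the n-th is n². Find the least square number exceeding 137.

Solve n² > 137 for integer n.
The largest n with value ≤ 137 is 11 (since 121 ≤ 137 < 144), so the first above is n = 12, value 144.

144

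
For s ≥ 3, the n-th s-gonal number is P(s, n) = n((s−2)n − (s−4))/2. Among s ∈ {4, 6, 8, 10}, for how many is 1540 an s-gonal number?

2

s = 4: P(4, 39) = 1521 and P(4, 40) = 1600; 1540 is not s-gonal.
s = 6: P(6, 28) = 1540. ✓
s = 8: P(8, 22) = 1408 and P(8, 23) = 1541; 1540 is not s-gonal.
s = 10: P(10, 20) = 1540. ✓
Hits: s ∈ {6, 10} → 2.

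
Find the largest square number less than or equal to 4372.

4356

Solve n² ≤ 4372 for integer n.
n = 66 gives 4356 ≤ 4372, while n = 67 gives 4489 > 4372; so the answer is 4356.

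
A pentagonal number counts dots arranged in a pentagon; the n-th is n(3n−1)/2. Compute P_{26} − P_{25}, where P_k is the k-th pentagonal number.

76

Consecutive pentagonal numbers differ by 3n − 2: here 3·26 − 2 = 76.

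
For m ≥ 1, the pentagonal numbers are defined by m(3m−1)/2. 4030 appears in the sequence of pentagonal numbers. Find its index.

Set n(3n−1)/2 = 4030, giving 3n² − n − 8060 = 0.
The discriminant is 1 + 24·4030 = 96721, and √96721 = 311.
So n = (1 + 311) / 6 = 312/6 = 52.

52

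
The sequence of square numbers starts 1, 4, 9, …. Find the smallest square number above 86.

Solve n² > 86 for integer n.
The largest n with value ≤ 86 is 9 (since 81 ≤ 86 < 100), so the first above is n = 10, value 100.

100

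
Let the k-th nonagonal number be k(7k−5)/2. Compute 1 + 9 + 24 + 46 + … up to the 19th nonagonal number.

8170

Σ i(7i−5)/2 = (7Σi² − 5Σi) / 2 over i = 1..19.
Σi = 190 and Σi² = 2470.
(7·2470 − 5·190) / 2 = 16340/2 = 8170.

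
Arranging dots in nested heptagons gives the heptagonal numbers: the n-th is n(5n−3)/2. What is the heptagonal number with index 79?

15484

The 79th heptagonal number is n(5n−3)/2 with n = 79.
79·(5·79 − 3)/2 = 79·392/2 = 79·196 = 15484.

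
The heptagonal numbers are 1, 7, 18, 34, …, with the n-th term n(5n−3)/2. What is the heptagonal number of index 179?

The 179th heptagonal number is n(5n−3)/2 with n = 179.
179·(5·179 − 3)/2 = 179·892/2 = 179·446 = 79834.

79834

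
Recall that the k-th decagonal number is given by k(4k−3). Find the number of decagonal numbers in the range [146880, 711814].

231

The n-th decagonal number is n(4n−3).
Smallest index with value ≥ 146880: n = 192 (giving 146880).
Largest index with value ≤ 711814: n = 422 (giving 711070).
Indices 192 through 422: 231 terms.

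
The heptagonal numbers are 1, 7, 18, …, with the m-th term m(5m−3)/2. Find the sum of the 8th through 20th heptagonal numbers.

Σ i(5i−3)/2 = (5Σi² − 3Σi) / 2 over i = 8..20.
Σi = 210 − 28 = 182 and Σi² = 2870 − 140 = 2730.
(5·2730 − 3·182) / 2 = 13104/2 = 6552.

6552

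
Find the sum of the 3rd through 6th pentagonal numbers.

Σ i(3i−1)/2 = (3Σi² − Σi) / 2 over i = 3..6.
Σi = 21 − 3 = 18 and Σi² = 91 − 5 = 86.
(3·86 − 1·18) / 2 = 240/2 = 120.

120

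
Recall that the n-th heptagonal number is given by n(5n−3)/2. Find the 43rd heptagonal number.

The 43rd heptagonal number is n(5n−3)/2 with n = 43.
43·(5·43 − 3)/2 = 43·212/2 = 43·106 = 4558.

4558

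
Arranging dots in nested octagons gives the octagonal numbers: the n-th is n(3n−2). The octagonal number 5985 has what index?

Set n(3n−2) = 5985, giving 3n² − 2n − 5985 = 0.
The discriminant is 4 + 12·5985 = 71824, and √71824 = 268.
So n = (2 + 268) / 6 = 270/6 = 45.

45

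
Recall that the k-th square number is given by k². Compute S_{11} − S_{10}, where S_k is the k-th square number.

21

n² − (n−1)² = 2n − 1, so 11² − 10² = 2·11 − 1 = 21.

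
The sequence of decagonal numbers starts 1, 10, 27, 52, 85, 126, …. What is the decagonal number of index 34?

The 34th decagonal number is n(4n−3) with n = 34.
34·(4·34 − 3) = 34·133 = 4522.

4522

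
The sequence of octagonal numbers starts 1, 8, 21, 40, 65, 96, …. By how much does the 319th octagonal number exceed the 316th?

319·(3·319 − 2) = 304645 and 316·(3·316 − 2) = 298936.
Difference: 304645 − 298936 = 5709.

5709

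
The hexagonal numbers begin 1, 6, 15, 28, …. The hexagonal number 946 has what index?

Set n(2n−1) = 946, giving 2n² − n − 946 = 0.
The discriminant is 1 + 8·946 = 7569, and √7569 = 87.
So n = (1 + 87) / 4 = 88/4 = 22.
Check: 22·(2·22 − 1) = 946. ✓

22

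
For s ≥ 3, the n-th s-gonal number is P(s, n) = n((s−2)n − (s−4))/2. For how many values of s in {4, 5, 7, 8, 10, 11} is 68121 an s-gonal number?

1

s = 4: P(4, 261) = 68121. ✓
s = 5: P(5, 213) = 67947 and P(5, 214) = 68587; 68121 is not s-gonal.
s = 7: P(7, 165) = 67815 and P(7, 166) = 68641; 68121 is not s-gonal.
s = 8: P(8, 151) = 68101 and P(8, 152) = 69008; 68121 is not s-gonal.
s = 10: P(10, 130) = 67210 and P(10, 131) = 68251; 68121 is not s-gonal.
s = 11: P(11, 123) = 67650 and P(11, 124) = 68758; 68121 is not s-gonal.
Hits: s ∈ {4} → 1.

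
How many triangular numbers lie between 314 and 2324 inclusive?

43

The n-th triangular number is n(n+1)/2.
Smallest index with value ≥ 314: n = 25 (giving 325).
Largest index with value ≤ 2324: n = 67 (giving 2278).
Indices 25 through 67: 43 terms.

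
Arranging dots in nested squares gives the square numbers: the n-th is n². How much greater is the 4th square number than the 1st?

4² = 16 and 1² = 1.
Difference: 16 − 1 = 15.

15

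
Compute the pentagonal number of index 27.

1080

The 27th pentagonal number is n(3n−1)/2 with n = 27.
27·(3·27 − 1)/2 = 27·80/2 = 27·40 = 1080.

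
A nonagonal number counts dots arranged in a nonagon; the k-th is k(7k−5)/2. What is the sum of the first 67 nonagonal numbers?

Σ i(7i−5)/2 = (7Σi² − 5Σi) / 2 over i = 1..67.
Σi = 2278 and Σi² = 102510.
(7·102510 − 5·2278) / 2 = 706180/2 = 353090.

353090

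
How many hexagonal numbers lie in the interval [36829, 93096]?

81

The n-th hexagonal number is n(2n−1).
Smallest index with value ≥ 36829: n = 136 (giving 36856).
Largest index with value ≤ 93096: n = 216 (giving 93096).
Indices 136 through 216: 81 terms.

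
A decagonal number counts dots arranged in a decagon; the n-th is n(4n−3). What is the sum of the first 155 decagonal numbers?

4977050

Σ i(4i−3) = 4Σi² − 3Σi over i = 1..155.
Σi = 12090 and Σi² = 1253330.
4·1253330 − 3·12090 = 4977050.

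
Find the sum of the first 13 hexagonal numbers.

1547

Σ i(2i−1) = 2Σi² − Σi over i = 1..13.
Σi = 91 and Σi² = 819.
2·819 − 1·91 = 1547.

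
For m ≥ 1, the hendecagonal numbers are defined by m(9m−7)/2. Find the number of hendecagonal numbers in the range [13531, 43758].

44

The n-th hendecagonal number is n(9n−7)/2.
Smallest index with value ≥ 13531: n = 56 (giving 13916).
Largest index with value ≤ 43758: n = 99 (giving 43758).
Indices 56 through 99: 44 terms.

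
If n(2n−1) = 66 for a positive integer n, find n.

6

Set n(2n−1) = 66, giving 2n² − n − 66 = 0.
The discriminant is 1 + 8·66 = 529, and √529 = 23.
So n = (1 + 23) / 4 = 24/4 = 6.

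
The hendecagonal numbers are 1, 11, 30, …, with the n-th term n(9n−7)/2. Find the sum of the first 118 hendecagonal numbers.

Σ i(9i−7)/2 = (9Σi² − 7Σi) / 2 over i = 1..118.
Σi = 7021 and Σi² = 554659.
(9·554659 − 7·7021) / 2 = 4942784/2 = 2471392.

2471392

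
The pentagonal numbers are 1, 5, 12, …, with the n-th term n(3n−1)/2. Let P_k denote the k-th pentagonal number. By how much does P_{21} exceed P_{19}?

119

21·(3·21 − 1)/2 = 651 and 19·(3·19 − 1)/2 = 532.
Difference: 651 − 532 = 119.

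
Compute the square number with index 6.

6² = 36.

36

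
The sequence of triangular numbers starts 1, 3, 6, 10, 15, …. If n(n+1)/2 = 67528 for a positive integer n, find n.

Set n(n+1)/2 = 67528, giving n² + n − 135056 = 0.
The discriminant is 1 + 8·67528 = 540225, and √540225 = 735.
So n = (-1 + 735) / 2 = 734/2 = 367.
Check: 367·368/2 = 67528. ✓

367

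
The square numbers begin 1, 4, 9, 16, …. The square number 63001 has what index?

We need n² = 63001, so n = √63001 = 251.
Check: 251² = 63001. ✓

251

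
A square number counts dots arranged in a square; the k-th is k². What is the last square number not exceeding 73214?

72900

Solve n² ≤ 73214 for integer n.
n = 270 gives 72900 ≤ 73214, while n = 271 gives 73441 > 73214; so the answer is 72900.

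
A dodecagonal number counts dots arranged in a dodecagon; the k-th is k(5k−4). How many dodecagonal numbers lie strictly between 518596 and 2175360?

337

The n-th dodecagonal number is n(5n−4).
Smallest index with value > 518596: n = 323 (giving 520353).
Largest index with value < 2175360: n = 659 (giving 2168769).
Indices 323 through 659: 337 terms.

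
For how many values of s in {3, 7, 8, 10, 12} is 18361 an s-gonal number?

2

s = 3: P(3, 191) = 18336 and P(3, 192) = 18528; 18361 is not s-gonal.
s = 7: P(7, 86) = 18361. ✓
s = 8: P(8, 78) = 18096 and P(8, 79) = 18565; 18361 is not s-gonal.
s = 10: P(10, 68) = 18292 and P(10, 69) = 18837; 18361 is not s-gonal.
s = 12: P(12, 61) = 18361. ✓
Hits: s ∈ {7, 12} → 2.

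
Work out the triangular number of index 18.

171

18·19/2 = 342/2 = 171.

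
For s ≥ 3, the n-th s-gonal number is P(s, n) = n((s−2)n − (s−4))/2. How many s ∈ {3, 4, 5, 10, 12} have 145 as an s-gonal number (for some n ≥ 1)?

1

s = 3: P(3, 16) = 136 and P(3, 17) = 153; 145 is not s-gonal.
s = 4: P(4, 12) = 144 and P(4, 13) = 169; 145 is not s-gonal.
s = 5: P(5, 10) = 145. ✓
s = 10: P(10, 6) = 126 and P(10, 7) = 175; 145 is not s-gonal.
s = 12: P(12, 5) = 105 and P(12, 6) = 156; 145 is not s-gonal.
Hits: s ∈ {5} → 1.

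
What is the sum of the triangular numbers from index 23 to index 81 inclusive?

89857

Σ i(i+1)/2 = (Σi² + Σi) / 2 over i = 23..81.
Σi = 3321 − 253 = 3068 and Σi² = 180441 − 3795 = 176646.
(1·176646 + 1·3068) / 2 = 179714/2 = 89857.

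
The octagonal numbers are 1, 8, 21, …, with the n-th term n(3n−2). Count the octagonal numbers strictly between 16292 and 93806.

The n-th octagonal number is n(3n−2).
Smallest index with value > 16292: n = 75 (giving 16725).
Largest index with value < 93806: n = 177 (giving 93633).
Indices 75 through 177: 103 terms.

103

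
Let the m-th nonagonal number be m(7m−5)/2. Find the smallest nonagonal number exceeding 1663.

1794

Solve n(7n−5)/2 > 1663 for integer n.
The largest n with value ≤ 1663 is 22 (since 1639 ≤ 1663 < 1794), so the first above is n = 23, value 1794.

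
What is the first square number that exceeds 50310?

50625

Solve n² > 50310 for integer n.
The largest n with value ≤ 50310 is 224 (since 50176 ≤ 50310 < 50625), so the first above is n = 225, value 50625.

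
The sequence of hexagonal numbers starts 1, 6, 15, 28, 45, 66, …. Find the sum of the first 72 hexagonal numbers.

Σ i(2i−1) = 2Σi² − Σi over i = 1..72.
Σi = 2628 and Σi² = 127020.
2·127020 − 1·2628 = 251412.

251412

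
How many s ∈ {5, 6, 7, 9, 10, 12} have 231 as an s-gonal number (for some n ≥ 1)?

1

s = 5: P(5, 12) = 210 and P(5, 13) = 247; 231 is not s-gonal.
s = 6: P(6, 11) = 231. ✓
s = 7: P(7, 9) = 189 and P(7, 10) = 235; 231 is not s-gonal.
s = 9: P(9, 8) = 204 and P(9, 9) = 261; 231 is not s-gonal.
s = 10: P(10, 7) = 175 and P(10, 8) = 232; 231 is not s-gonal.
s = 12: P(12, 7) = 217 and P(12, 8) = 288; 231 is not s-gonal.
Hits: s ∈ {6} → 1.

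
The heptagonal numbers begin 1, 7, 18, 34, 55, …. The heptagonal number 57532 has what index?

152

Set n(5n−3)/2 = 57532, giving 5n² − 3n − 115064 = 0.
The discriminant is 9 + 40·57532 = 2301289, and √2301289 = 1517.
So n = (3 + 1517) / 10 = 1520/10 = 152.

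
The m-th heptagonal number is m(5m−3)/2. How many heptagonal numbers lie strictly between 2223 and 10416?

34

The n-th heptagonal number is n(5n−3)/2.
Smallest index with value > 2223: n = 31 (giving 2356).
Largest index with value < 10416: n = 64 (giving 10144).
Indices 31 through 64: 34 terms.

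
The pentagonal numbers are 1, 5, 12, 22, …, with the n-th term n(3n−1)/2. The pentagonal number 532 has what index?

19

Set n(3n−1)/2 = 532, giving 3n² − n − 1064 = 0.
So n = (1 + 113) / 6 = 114/6 = 19.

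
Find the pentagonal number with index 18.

477

The 18th pentagonal number is n(3n−1)/2 with n = 18.
18·(3·18 − 1)/2 = 18·53/2 = 477.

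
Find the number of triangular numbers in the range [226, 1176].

28

The n-th triangular number is n(n+1)/2.
Smallest index with value ≥ 226: n = 21 (giving 231).
Largest index with value ≤ 1176: n = 48 (giving 1176).
Indices 21 through 48: 28 terms.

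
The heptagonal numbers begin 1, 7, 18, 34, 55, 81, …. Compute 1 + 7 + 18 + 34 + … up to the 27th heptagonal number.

Σ i(5i−3)/2 = (5Σi² − 3Σi) / 2 over i = 1..27.
Σi = 378 and Σi² = 6930.
(5·6930 − 3·378) / 2 = 33516/2 = 16758.

16758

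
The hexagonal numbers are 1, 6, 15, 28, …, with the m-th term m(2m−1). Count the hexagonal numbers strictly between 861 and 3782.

The n-th hexagonal number is n(2n−1).
Smallest index with value > 861: n = 22 (giving 946).
Largest index with value < 3782: n = 43 (giving 3655).
Indices 22 through 43: 22 terms.

22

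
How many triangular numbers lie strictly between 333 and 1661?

32

The n-th triangular number is n(n+1)/2.
Smallest index with value > 333: n = 26 (giving 351).
Largest index with value < 1661: n = 57 (giving 1653).
Indices 26 through 57: 32 terms.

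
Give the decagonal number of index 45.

The 45th decagonal number is n(4n−3) with n = 45.
45·(4·45 − 3) = 45·177 = 7965.

7965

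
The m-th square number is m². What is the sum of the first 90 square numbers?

247065

Σ_{i=1}^{90} i² = 90·91·181/6 = 247065.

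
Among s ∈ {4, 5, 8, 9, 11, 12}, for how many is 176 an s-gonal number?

s = 4: P(4, 13) = 169 and P(4, 14) = 196; 176 is not s-gonal.
s = 5: P(5, 11) = 176. ✓
s = 8: P(8, 8) = 176. ✓
s = 9: P(9, 7) = 154 and P(9, 8) = 204; 176 is not s-gonal.
s = 11: P(11, 6) = 141 and P(11, 7) = 196; 176 is not s-gonal.
s = 12: P(12, 6) = 156 and P(12, 7) = 217; 176 is not s-gonal.
Hits: s ∈ {5, 8} → 2.

2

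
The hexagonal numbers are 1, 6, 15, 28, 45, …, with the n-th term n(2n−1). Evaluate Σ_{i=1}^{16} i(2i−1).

Σ i(2i−1) = 2Σi² − Σi over i = 1..16.
Σi = 136 and Σi² = 1496.
2·1496 − 1·136 = 2856.

2856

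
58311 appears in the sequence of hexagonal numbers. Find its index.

Set n(2n−1) = 58311, giving 2n² − n − 58311 = 0.
So n = (1 + 683) / 4 = 684/4 = 171.

171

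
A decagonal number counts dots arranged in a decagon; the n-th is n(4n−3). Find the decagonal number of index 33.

4257

33·(4·33 − 3) = 33·129 = 4257.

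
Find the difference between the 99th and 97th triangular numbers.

99·100/2 = 4950 and 97·98/2 = 4753.
Difference: 4950 − 4753 = 197.

197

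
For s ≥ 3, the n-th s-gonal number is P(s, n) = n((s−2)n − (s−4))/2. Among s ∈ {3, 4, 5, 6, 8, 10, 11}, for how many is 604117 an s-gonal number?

s = 3: P(3, 1098) = 603351 and P(3, 1099) = 604450; 604117 is not s-gonal.
s = 4: P(4, 777) = 603729 and P(4, 778) = 605284; 604117 is not s-gonal.
s = 5: P(5, 634) = 602617 and P(5, 635) = 604520; 604117 is not s-gonal.
s = 6: P(6, 549) = 602253 and P(6, 550) = 604450; 604117 is not s-gonal.
s = 8: P(8, 449) = 603905 and P(8, 450) = 606600; 604117 is not s-gonal.
s = 10: P(10, 389) = 604117. ✓
s = 11: P(11, 366) = 601521 and P(11, 367) = 604816; 604117 is not s-gonal.
Hits: s ∈ {10} → 1.

1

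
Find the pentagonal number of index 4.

4·(3·4 − 1)/2 = 4·11/2 = 22.

22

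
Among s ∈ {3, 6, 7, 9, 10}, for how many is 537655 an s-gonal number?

1

s = 3: P(3, 1036) = 537166 and P(3, 1037) = 538203; 537655 is not s-gonal.
s = 6: P(6, 518) = 536130 and P(6, 519) = 538203; 537655 is not s-gonal.
s = 7: P(7, 464) = 537544 and P(7, 465) = 539865; 537655 is not s-gonal.
s = 9: P(9, 392) = 536844 and P(9, 393) = 539589; 537655 is not s-gonal.
s = 10: P(10, 367) = 537655. ✓
Hits: s ∈ {10} → 1.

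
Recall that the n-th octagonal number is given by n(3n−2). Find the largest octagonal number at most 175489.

175208

Solve n(3n−2) ≤ 175489 for integer n.
n = 242 gives 175208 ≤ 175489, while n = 243 gives 176661 > 175489; so the answer is 175208.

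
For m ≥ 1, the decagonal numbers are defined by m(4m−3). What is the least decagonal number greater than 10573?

10660

Solve n(4n−3) > 10573 for integer n.
The largest n with value ≤ 10573 is 51 (since 10251 ≤ 10573 < 10660), so the first above is n = 52, value 10660.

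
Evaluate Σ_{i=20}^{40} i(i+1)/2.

Σ i(i+1)/2 = (Σi² + Σi) / 2 over i = 20..40.
Σi = 820 − 190 = 630 and Σi² = 22140 − 2470 = 19670.
(1·19670 + 1·630) / 2 = 20300/2 = 10150.

10150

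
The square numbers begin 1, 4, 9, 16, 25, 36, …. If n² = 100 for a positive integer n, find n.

We need n² = 100, so n = √100 = 10.

10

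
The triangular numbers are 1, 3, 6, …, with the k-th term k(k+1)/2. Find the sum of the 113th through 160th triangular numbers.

Σ i(i+1)/2 = (Σi² + Σi) / 2 over i = 113..160.
Σi = 12880 − 6328 = 6552 and Σi² = 1378160 − 474600 = 903560.
(1·903560 + 1·6552) / 2 = 910112/2 = 455056.

455056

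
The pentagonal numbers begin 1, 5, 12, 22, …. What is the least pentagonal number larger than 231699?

Solve n(3n−1)/2 > 231699 for integer n.
The largest n with value ≤ 231699 is 393 (since 231477 ≤ 231699 < 232657), so the first above is n = 394, value 232657.

232657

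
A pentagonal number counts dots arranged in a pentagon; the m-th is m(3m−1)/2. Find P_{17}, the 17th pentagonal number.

The 17th pentagonal number is n(3n−1)/2 with n = 17.
17·(3·17 − 1)/2 = 17·50/2 = 17·25 = 425.

425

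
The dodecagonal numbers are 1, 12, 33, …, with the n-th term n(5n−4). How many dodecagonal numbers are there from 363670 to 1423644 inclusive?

The n-th dodecagonal number is n(5n−4).
Smallest index with value ≥ 363670: n = 271 (giving 366121).
Largest index with value ≤ 1423644: n = 534 (giving 1423644).
Indices 271 through 534: 264 terms.

264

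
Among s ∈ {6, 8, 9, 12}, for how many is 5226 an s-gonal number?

s = 6: P(6, 51) = 5151 and P(6, 52) = 5356; 5226 is not s-gonal.
s = 8: P(8, 42) = 5208 and P(8, 43) = 5461; 5226 is not s-gonal.
s = 9: P(9, 39) = 5226. ✓
s = 12: P(12, 32) = 4992 and P(12, 33) = 5313; 5226 is not s-gonal.
Hits: s ∈ {9} → 1.

1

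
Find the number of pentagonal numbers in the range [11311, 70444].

129

The n-th pentagonal number is n(3n−1)/2.
Smallest index with value ≥ 11311: n = 88 (giving 11572).
Largest index with value ≤ 70444: n = 216 (giving 69876).
Indices 88 through 216: 129 terms.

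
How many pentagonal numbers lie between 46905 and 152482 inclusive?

143

The n-th pentagonal number is n(3n−1)/2.
Smallest index with value ≥ 46905: n = 177 (giving 46905).
Largest index with value ≤ 152482: n = 319 (giving 152482).
Indices 177 through 319: 143 terms.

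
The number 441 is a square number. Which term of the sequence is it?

We need n² = 441, so n = √441 = 21.

21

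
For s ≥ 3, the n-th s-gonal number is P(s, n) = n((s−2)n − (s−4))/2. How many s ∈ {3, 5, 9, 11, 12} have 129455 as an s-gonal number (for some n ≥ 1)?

1

s = 3: P(3, 508) = 129286 and P(3, 509) = 129795; 129455 is not s-gonal.
s = 5: P(5, 293) = 128627 and P(5, 294) = 129507; 129455 is not s-gonal.
s = 9: P(9, 192) = 128544 and P(9, 193) = 129889; 129455 is not s-gonal.
s = 11: P(11, 170) = 129455. ✓
s = 12: P(12, 161) = 128961 and P(12, 162) = 130572; 129455 is not s-gonal.
Hits: s ∈ {11} → 1.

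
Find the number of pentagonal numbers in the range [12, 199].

The n-th pentagonal number is n(3n−1)/2.
Smallest index with value ≥ 12: n = 3 (giving 12).
Largest index with value ≤ 199: n = 11 (giving 176).
Indices 3 through 11: 9 terms.

9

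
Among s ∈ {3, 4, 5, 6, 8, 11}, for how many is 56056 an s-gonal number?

1

s = 3: P(3, 334) = 55945 and P(3, 335) = 56280; 56056 is not s-gonal.
s = 4: P(4, 236) = 55696 and P(4, 237) = 56169; 56056 is not s-gonal.
s = 5: P(5, 193) = 55777 and P(5, 194) = 56357; 56056 is not s-gonal.
s = 6: P(6, 167) = 55611 and P(6, 168) = 56280; 56056 is not s-gonal.
s = 8: P(8, 137) = 56033 and P(8, 138) = 56856; 56056 is not s-gonal.
s = 11: P(11, 112) = 56056. ✓
Hits: s ∈ {11} → 1.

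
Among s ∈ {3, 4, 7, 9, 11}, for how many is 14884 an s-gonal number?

s = 3: P(3, 172) = 14878 and P(3, 173) = 15051; 14884 is not s-gonal.
s = 4: P(4, 122) = 14884. ✓
s = 7: P(7, 77) = 14707 and P(7, 78) = 15093; 14884 is not s-gonal.
s = 9: P(9, 65) = 14625 and P(9, 66) = 15081; 14884 is not s-gonal.
s = 11: P(11, 57) = 14421 and P(11, 58) = 14935; 14884 is not s-gonal.
Hits: s ∈ {4} → 1.

1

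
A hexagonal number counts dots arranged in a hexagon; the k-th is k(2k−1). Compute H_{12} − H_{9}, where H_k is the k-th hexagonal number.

123

12·(2·12 − 1) = 276 and 9·(2·9 − 1) = 153.
Difference: 276 − 153 = 123.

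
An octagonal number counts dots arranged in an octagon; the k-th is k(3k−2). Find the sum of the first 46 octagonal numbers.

98371

Σ i(3i−2) = 3Σi² − 2Σi over i = 1..46.
Σi = 1081 and Σi² = 33511.
3·33511 − 2·1081 = 98371.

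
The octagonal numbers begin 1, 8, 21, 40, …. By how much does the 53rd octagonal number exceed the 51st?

620

53·(3·53 − 2) = 8321 and 51·(3·51 − 2) = 7701.
Difference: 8321 − 7701 = 620.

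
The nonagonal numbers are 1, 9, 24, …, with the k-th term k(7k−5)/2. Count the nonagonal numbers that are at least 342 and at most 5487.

The n-th nonagonal number is n(7n−5)/2.
Smallest index with value ≥ 342: n = 11 (giving 396).
Largest index with value ≤ 5487: n = 39 (giving 5226).
Indices 11 through 39: 29 terms.

29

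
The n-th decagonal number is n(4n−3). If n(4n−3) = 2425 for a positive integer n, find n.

Set n(4n−3) = 2425, giving 4n² − 3n − 2425 = 0.
The discriminant is 9 + 16·2425 = 38809, and √38809 = 197.
So n = (3 + 197) / 8 = 200/8 = 25.

25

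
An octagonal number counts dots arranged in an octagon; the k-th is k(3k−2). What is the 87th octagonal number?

22533

87·(3·87 − 2) = 87·259 = 22533.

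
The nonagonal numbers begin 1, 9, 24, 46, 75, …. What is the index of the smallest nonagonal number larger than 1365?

21

Solve n(7n−5)/2 > 1365 for integer n.
The largest n with value ≤ 1365 is 20 (since 1350 ≤ 1365 < 1491), so the first above is n = 21, value 1491.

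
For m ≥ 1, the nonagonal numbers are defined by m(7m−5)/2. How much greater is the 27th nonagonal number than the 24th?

27·(7·27 − 5)/2 = 2484 and 24·(7·24 − 5)/2 = 1956.
Difference: 2484 − 1956 = 528.

528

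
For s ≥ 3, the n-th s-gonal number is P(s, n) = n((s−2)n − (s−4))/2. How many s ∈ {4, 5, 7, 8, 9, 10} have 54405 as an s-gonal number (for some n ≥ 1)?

2

s = 4: P(4, 233) = 54289 and P(4, 234) = 54756; 54405 is not s-gonal.
s = 5: P(5, 190) = 54055 and P(5, 191) = 54626; 54405 is not s-gonal.
s = 7: P(7, 147) = 53802 and P(7, 148) = 54538; 54405 is not s-gonal.
s = 8: P(8, 135) = 54405. ✓
s = 9: P(9, 125) = 54375 and P(9, 126) = 55251; 54405 is not s-gonal.
s = 10: P(10, 117) = 54405. ✓
Hits: s ∈ {8, 10} → 2.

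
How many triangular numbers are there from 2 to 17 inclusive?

The n-th triangular number is n(n+1)/2.
Smallest index with value ≥ 2: n = 2 (giving 3).
Largest index with value ≤ 17: n = 5 (giving 15).
Indices 2 through 5: 4 terms.

4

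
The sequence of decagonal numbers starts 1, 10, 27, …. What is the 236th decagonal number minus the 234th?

3754

236·(4·236 − 3) = 222076 and 234·(4·234 − 3) = 218322.
Difference: 222076 − 218322 = 3754.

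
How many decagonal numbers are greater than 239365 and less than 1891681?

The n-th decagonal number is n(4n−3).
Smallest index with value > 239365: n = 246 (giving 241326).
Largest index with value < 1891681: n = 688 (giving 1891312).
Indices 246 through 688: 443 terms.

443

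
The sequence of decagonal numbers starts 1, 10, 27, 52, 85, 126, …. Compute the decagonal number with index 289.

333217

The 289th decagonal number is n(4n−3) with n = 289.
289·(4·289 − 3) = 289·1153 = 333217.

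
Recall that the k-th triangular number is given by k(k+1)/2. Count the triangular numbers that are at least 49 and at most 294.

14

The n-th triangular number is n(n+1)/2.
Smallest index with value ≥ 49: n = 10 (giving 55).
Largest index with value ≤ 294: n = 23 (giving 276).
Indices 10 through 23: 14 terms.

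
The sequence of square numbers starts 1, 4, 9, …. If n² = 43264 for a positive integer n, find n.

We need n² = 43264, so n = √43264 = 208.

208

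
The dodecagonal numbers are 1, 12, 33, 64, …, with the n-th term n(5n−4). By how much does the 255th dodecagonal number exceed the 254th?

2541

Consecutive dodecagonal numbers differ by 10n − 9: here 10·255 − 9 = 2541.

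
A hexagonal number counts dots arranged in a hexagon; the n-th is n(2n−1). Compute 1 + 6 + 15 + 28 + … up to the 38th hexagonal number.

Σ i(2i−1) = 2Σi² − Σi over i = 1..38.
Σi = 741 and Σi² = 19019.
2·19019 − 1·741 = 37297.

37297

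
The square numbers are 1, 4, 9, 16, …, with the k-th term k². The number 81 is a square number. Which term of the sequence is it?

We need n² = 81, so n = √81 = 9.

9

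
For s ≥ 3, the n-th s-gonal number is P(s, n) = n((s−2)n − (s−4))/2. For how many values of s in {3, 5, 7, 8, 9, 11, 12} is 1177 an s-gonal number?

s = 3: P(3, 48) = 1176 and P(3, 49) = 1225; 1177 is not s-gonal.
s = 5: P(5, 28) = 1162 and P(5, 29) = 1247; 1177 is not s-gonal.
s = 7: P(7, 22) = 1177. ✓
s = 8: P(8, 20) = 1160 and P(8, 21) = 1281; 1177 is not s-gonal.
s = 9: P(9, 18) = 1089 and P(9, 19) = 1216; 1177 is not s-gonal.
s = 11: P(11, 16) = 1096 and P(11, 17) = 1241; 1177 is not s-gonal.
s = 12: P(12, 15) = 1065 and P(12, 16) = 1216; 1177 is not s-gonal.
Hits: s ∈ {7} → 1.

1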